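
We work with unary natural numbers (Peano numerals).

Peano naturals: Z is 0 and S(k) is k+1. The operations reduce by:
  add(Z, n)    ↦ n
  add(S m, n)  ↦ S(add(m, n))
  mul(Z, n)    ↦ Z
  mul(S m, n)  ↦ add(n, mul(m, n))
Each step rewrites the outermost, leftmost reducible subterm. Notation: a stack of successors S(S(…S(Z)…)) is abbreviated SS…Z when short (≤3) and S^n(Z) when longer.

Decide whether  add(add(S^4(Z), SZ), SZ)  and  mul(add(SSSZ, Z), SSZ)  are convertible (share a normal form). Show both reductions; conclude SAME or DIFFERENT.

Term A:
  start: add(add(S^4(Z), SZ), SZ)
  step 1: add(S(add(SSSZ, SZ)), SZ)
  step 2: S(add(add(SSSZ, SZ), SZ))
  step 3: S(add(S(add(SSZ, SZ)), SZ))
  step 4: S(S(add(add(SSZ, SZ), SZ)))
  step 5: S(S(add(S(add(SZ, SZ)), SZ)))
  step 6: S(S(S(add(add(SZ, SZ), SZ))))
  step 7: S(S(S(add(S(add(Z, SZ)), SZ))))
  step 8: S(S(S(S(add(add(Z, SZ), SZ)))))
  step 9: S(S(S(S(add(SZ, SZ)))))
  step 10: S(S(S(S(S(add(Z, SZ))))))
  step 11: S^6(Z)

Term B:
  start: mul(add(SSSZ, Z), SSZ)
  step 1: mul(S(add(SSZ, Z)), SSZ)
  step 2: add(SSZ, mul(add(SSZ, Z), SSZ))
  step 3: S(add(SZ, mul(add(SSZ, Z), SSZ)))
  step 4: S(S(add(Z, mul(add(SSZ, Z), SSZ))))
  step 5: S(S(mul(add(SSZ, Z), SSZ)))
  step 6: S(S(mul(S(add(SZ, Z)), SSZ)))
  step 7: S(S(add(SSZ, mul(add(SZ, Z), SSZ))))
  step 8: S(S(S(add(SZ, mul(add(SZ, Z), SSZ)))))
  step 9: S(S(S(S(add(Z, mul(add(SZ, Z), SSZ))))))
  step 10: S(S(S(S(mul(add(SZ, Z), SSZ)))))
  step 11: S(S(S(S(mul(S(add(Z, Z)), SSZ)))))
  step 12: S(S(S(S(add(SSZ, mul(add(Z, Z), SSZ))))))
  step 13: S(S(S(S(S(add(SZ, mul(add(Z, Z), SSZ)))))))
  step 14: S(S(S(S(S(S(add(Z, mul(add(Z, Z), SSZ))))))))
  step 15: S(S(S(S(S(S(mul(add(Z, Z), SSZ)))))))
  step 16: S(S(S(S(S(S(mul(Z, SSZ)))))))
  step 17: S^6(Z)

Answer: SAME — A ⇓ S^6(Z), B ⇓ S^6(Z)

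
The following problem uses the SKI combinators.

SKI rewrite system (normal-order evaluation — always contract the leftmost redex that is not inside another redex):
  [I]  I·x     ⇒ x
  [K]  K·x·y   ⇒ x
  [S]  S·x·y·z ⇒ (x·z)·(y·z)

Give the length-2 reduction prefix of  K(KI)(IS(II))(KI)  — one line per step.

Answer: after 2 steps: I

Reduction:
  start: K(KI)(IS(II))(KI)
  step 1: KI(KI)
  step 2: I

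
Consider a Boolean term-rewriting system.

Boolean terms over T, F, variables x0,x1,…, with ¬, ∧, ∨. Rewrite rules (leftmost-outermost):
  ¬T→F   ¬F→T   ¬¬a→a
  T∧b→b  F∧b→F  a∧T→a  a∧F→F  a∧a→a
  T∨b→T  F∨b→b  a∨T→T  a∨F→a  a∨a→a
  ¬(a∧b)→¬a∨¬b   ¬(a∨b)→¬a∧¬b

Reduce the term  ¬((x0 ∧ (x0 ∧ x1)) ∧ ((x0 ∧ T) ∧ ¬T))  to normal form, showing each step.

  start: ¬((x0 ∧ (x0 ∧ x1)) ∧ ((x0 ∧ T) ∧ ¬T))
  [1] ¬(x0 ∧ (x0 ∧ x1)) ∨ ¬((x0 ∧ T) ∧ ¬T)
  [2] (¬x0 ∨ ¬(x0 ∧ x1)) ∨ ¬((x0 ∧ T) ∧ ¬T)
  [3] (¬x0 ∨ (¬x0 ∨ ¬x1)) ∨ ¬((x0 ∧ T) ∧ ¬T)
  [4] (¬x0 ∨ (¬x0 ∨ ¬x1)) ∨ (¬(x0 ∧ T) ∨ ¬¬T)
  [5] (¬x0 ∨ (¬x0 ∨ ¬x1)) ∨ ((¬x0 ∨ ¬T) ∨ ¬¬T)
  [6] (¬x0 ∨ (¬x0 ∨ ¬x1)) ∨ ((¬x0 ∨ F) ∨ ¬¬T)
  [7] (¬x0 ∨ (¬x0 ∨ ¬x1)) ∨ (¬x0 ∨ ¬¬T)
  [8] (¬x0 ∨ (¬x0 ∨ ¬x1)) ∨ (¬x0 ∨ T)
  [9] (¬x0 ∨ (¬x0 ∨ ¬x1)) ∨ T
  [10] T

Answer: normal form = T  (in 10 steps)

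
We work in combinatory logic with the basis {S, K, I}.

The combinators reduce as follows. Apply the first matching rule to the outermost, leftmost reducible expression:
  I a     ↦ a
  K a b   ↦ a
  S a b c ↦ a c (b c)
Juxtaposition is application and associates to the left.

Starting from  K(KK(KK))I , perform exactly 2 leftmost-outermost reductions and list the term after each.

  start: K(KK(KK))I
  [1] KK(KK)
  [2] K

Answer: after 2 steps: K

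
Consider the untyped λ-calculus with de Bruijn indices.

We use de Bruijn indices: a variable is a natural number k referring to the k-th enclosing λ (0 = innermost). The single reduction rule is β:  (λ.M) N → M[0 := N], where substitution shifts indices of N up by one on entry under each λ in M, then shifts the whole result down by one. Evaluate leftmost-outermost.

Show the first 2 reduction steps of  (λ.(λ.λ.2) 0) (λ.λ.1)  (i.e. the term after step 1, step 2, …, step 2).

  start: (λ.(λ.λ.2) 0) (λ.λ.1)
  [1] (λ.λ.λ.λ.1) (λ.λ.1)
  [2] λ.λ.λ.1

Answer: after 2 steps: λ.λ.λ.1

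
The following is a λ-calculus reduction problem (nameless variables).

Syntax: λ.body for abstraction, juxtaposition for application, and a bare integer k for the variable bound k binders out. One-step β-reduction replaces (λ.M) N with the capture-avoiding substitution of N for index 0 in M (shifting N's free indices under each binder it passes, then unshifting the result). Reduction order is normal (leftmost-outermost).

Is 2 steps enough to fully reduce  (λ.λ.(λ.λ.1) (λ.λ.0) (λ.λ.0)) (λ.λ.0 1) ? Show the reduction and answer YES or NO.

Answer: NO — after 2 steps the term is λ.(λ.λ.λ.0) (λ.λ.0), not yet normal

Derivation:
  start: (λ.λ.(λ.λ.1) (λ.λ.0) (λ.λ.0)) (λ.λ.0 1)
  →1  λ.(λ.λ.1) (λ.λ.0) (λ.λ.0)
  →2  λ.(λ.λ.λ.0) (λ.λ.0)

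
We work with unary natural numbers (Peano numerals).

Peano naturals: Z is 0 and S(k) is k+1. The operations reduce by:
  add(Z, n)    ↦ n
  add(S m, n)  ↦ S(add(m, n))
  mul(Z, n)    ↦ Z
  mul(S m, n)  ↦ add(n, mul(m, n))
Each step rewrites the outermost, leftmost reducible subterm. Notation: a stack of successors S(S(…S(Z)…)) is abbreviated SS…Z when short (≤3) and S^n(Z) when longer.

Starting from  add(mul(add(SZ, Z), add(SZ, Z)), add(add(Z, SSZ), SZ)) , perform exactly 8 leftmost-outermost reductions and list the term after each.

  start: add(mul(add(SZ, Z), add(SZ, Z)), add(add(Z, SSZ), SZ))
  step 1: add(mul(S(add(Z, Z)), add(SZ, Z)), add(add(Z, SSZ), SZ))
  step 2: add(add(add(SZ, Z), mul(add(Z, Z), add(SZ, Z))), add(add(Z, SSZ), SZ))
  step 3: add(add(S(add(Z, Z)), mul(add(Z, Z), add(SZ, Z))), add(add(Z, SSZ), SZ))
  step 4: add(S(add(add(Z, Z), mul(add(Z, Z), add(SZ, Z)))), add(add(Z, SSZ), SZ))
  step 5: S(add(add(add(Z, Z), mul(add(Z, Z), add(SZ, Z))), add(add(Z, SSZ), SZ)))
  step 6: S(add(add(Z, mul(add(Z, Z), add(SZ, Z))), add(add(Z, SSZ), SZ)))
  step 7: S(add(mul(add(Z, Z), add(SZ, Z)), add(add(Z, SSZ), SZ)))
  step 8: S(add(mul(Z, add(SZ, Z)), add(add(Z, SSZ), SZ)))

Answer: after 8 steps: S(add(mul(Z, add(SZ, Z)), add(add(Z, SSZ), SZ)))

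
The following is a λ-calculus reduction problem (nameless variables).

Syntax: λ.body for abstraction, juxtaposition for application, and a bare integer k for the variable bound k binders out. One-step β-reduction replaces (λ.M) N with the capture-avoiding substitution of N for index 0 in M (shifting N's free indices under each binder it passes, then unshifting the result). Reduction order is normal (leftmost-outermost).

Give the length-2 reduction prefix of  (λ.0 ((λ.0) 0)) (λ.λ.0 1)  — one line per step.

  start: (λ.0 ((λ.0) 0)) (λ.λ.0 1)
  [1] (λ.λ.0 1) ((λ.0) (λ.λ.0 1))
  [2] λ.0 ((λ.0) (λ.λ.0 1))

Answer: after 2 steps: λ.0 ((λ.0) (λ.λ.0 1))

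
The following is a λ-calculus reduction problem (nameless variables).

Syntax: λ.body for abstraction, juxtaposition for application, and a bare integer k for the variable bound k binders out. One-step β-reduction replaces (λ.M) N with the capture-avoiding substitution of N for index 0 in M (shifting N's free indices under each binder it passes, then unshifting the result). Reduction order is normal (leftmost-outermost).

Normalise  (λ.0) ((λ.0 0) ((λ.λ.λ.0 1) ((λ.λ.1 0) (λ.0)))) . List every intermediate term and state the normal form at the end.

  start: (λ.0) ((λ.0 0) ((λ.λ.λ.0 1) ((λ.λ.1 0) (λ.0))))
  →1  (λ.0 0) ((λ.λ.λ.0 1) ((λ.λ.1 0) (λ.0)))
  →2  (λ.λ.λ.0 1) ((λ.λ.1 0) (λ.0)) ((λ.λ.λ.0 1) ((λ.λ.1 0) (λ.0)))
  →3  (λ.λ.0 1) ((λ.λ.λ.0 1) ((λ.λ.1 0) (λ.0)))
  →4  λ.0 ((λ.λ.λ.0 1) ((λ.λ.1 0) (λ.0)))
  →5  λ.0 (λ.λ.0 1)

Answer: normal form = λ.0 (λ.λ.0 1)  (in 5 steps)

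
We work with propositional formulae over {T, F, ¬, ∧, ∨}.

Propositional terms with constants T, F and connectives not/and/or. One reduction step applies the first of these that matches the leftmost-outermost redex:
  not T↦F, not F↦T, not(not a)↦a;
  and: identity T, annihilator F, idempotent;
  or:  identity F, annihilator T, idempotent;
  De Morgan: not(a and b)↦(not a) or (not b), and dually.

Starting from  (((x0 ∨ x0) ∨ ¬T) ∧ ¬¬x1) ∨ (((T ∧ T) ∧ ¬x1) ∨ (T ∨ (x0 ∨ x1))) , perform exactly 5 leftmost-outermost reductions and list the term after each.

Answer: after 5 steps: (x0 ∧ x1) ∨ ((T ∧ ¬x1) ∨ (T ∨ (x0 ∨ x1)))

Working:
  start: (((x0 ∨ x0) ∨ ¬T) ∧ ¬¬x1) ∨ (((T ∧ T) ∧ ¬x1) ∨ (T ∨ (x0 ∨ x1)))
  →1  ((x0 ∨ ¬T) ∧ ¬¬x1) ∨ (((T ∧ T) ∧ ¬x1) ∨ (T ∨ (x0 ∨ x1)))
  →2  ((x0 ∨ F) ∧ ¬¬x1) ∨ (((T ∧ T) ∧ ¬x1) ∨ (T ∨ (x0 ∨ x1)))
  →3  (x0 ∧ ¬¬x1) ∨ (((T ∧ T) ∧ ¬x1) ∨ (T ∨ (x0 ∨ x1)))
  →4  (x0 ∧ x1) ∨ (((T ∧ T) ∧ ¬x1) ∨ (T ∨ (x0 ∨ x1)))
  →5  (x0 ∧ x1) ∨ ((T ∧ ¬x1) ∨ (T ∨ (x0 ∨ x1)))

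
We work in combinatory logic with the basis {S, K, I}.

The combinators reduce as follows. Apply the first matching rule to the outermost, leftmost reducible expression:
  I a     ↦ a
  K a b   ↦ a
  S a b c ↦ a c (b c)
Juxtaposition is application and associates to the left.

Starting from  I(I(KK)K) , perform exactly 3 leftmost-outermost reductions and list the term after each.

  start: I(I(KK)K)
  step 1: I(KK)K
  step 2: KKK
  step 3: K

Answer: after 3 steps: K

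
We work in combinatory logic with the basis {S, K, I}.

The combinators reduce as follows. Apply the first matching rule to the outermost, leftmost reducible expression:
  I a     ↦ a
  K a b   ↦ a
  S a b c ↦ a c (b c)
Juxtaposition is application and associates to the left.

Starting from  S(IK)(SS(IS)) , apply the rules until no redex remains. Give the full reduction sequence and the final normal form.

  start: S(IK)(SS(IS))
  →1  SK(SS(IS))
  →2  SK(SSS)

Answer: normal form = SK(SSS)  (in 2 steps)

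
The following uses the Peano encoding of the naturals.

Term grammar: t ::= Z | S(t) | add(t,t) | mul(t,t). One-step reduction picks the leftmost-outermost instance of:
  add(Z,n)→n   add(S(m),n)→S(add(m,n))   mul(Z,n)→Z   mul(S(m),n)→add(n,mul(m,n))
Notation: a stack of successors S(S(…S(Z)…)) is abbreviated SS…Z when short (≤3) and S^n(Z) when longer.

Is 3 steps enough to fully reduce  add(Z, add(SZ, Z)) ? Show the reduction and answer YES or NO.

  start: add(Z, add(SZ, Z))
  [1] add(SZ, Z)
  [2] S(add(Z, Z))
  [3] SZ

Answer: YES — reaches normal form SZ in 3 ≤ 3 steps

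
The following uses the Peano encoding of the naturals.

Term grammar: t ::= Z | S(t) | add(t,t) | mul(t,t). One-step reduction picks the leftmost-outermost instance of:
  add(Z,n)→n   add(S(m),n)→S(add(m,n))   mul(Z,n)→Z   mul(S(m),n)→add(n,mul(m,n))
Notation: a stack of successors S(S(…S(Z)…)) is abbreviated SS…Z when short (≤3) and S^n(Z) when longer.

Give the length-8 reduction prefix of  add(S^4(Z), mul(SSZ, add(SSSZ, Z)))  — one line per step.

Answer: after 8 steps: S(S(S(S(S(add(add(SSZ, Z), mul(SZ, add(SSSZ, Z))))))))

Derivation:
  start: add(S^4(Z), mul(SSZ, add(SSSZ, Z)))
  →1  S(add(SSSZ, mul(SSZ, add(SSSZ, Z))))
  →2  S(S(add(SSZ, mul(SSZ, add(SSSZ, Z)))))
  →3  S(S(S(add(SZ, mul(SSZ, add(SSSZ, Z))))))
  →4  S(S(S(S(add(Z, mul(SSZ, add(SSSZ, Z)))))))
  →5  S(S(S(S(mul(SSZ, add(SSSZ, Z))))))
  →6  S(S(S(S(add(add(SSSZ, Z), mul(SZ, add(SSSZ, Z)))))))
  →7  S(S(S(S(add(S(add(SSZ, Z)), mul(SZ, add(SSSZ, Z)))))))
  →8  S(S(S(S(S(add(add(SSZ, Z), mul(SZ, add(SSSZ, Z))))))))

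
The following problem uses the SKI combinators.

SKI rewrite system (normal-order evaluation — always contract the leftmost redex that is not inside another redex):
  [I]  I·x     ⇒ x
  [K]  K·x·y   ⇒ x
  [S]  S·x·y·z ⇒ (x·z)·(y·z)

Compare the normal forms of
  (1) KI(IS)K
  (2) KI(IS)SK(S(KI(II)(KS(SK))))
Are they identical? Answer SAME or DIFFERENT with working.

Answer: DIFFERENT — A ⇓ K, B ⇓ SK(SS)

Working:
Term A:
  start: KI(IS)K
  →1  IK
  →2  K

Term B:
  start: KI(IS)SK(S(KI(II)(KS(SK))))
  →1  ISK(S(KI(II)(KS(SK))))
  →2  SK(S(KI(II)(KS(SK))))
  →3  SK(S(I(KS(SK))))
  →4  SK(S(KS(SK)))
  →5  SK(SS)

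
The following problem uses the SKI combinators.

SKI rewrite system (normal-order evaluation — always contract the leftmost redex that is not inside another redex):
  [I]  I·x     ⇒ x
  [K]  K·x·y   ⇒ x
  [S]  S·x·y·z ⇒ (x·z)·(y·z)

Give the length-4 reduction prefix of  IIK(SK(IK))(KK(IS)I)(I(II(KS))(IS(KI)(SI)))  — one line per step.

Answer: after 4 steps: K(I(II(KS))(IS(KI)(SI)))(IK(I(II(KS))(IS(KI)(SI))))

Reduction:
  start: IIK(SK(IK))(KK(IS)I)(I(II(KS))(IS(KI)(SI)))
  step 1: IK(SK(IK))(KK(IS)I)(I(II(KS))(IS(KI)(SI)))
  step 2: K(SK(IK))(KK(IS)I)(I(II(KS))(IS(KI)(SI)))
  step 3: SK(IK)(I(II(KS))(IS(KI)(SI)))
  step 4: K(I(II(KS))(IS(KI)(SI)))(IK(I(II(KS))(IS(KI)(SI))))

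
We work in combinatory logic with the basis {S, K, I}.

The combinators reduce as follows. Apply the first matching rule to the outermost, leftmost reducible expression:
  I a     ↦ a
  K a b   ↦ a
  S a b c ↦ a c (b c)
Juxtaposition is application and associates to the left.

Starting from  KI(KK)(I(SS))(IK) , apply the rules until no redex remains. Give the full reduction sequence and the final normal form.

Answer: normal form = SSK  (in 4 steps)

Derivation:
  start: KI(KK)(I(SS))(IK)
  →1  I(I(SS))(IK)
  →2  I(SS)(IK)
  →3  SS(IK)
  →4  SSK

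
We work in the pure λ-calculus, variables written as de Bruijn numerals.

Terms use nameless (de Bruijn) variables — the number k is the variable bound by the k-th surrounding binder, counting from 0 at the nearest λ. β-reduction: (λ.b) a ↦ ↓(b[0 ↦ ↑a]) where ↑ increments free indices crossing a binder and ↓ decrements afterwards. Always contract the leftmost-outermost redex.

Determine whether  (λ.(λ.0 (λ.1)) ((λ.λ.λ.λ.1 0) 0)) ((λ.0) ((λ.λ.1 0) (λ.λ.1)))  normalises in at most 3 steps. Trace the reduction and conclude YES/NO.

Answer: NO — after 3 steps the term is (λ.λ.λ.1 0) (λ.(λ.λ.λ.λ.1 0) ((λ.0) ((λ.λ.1 0) (λ.λ.1)))), not yet normal

Derivation:
  start: (λ.(λ.0 (λ.1)) ((λ.λ.λ.λ.1 0) 0)) ((λ.0) ((λ.λ.1 0) (λ.λ.1)))
  step 1: (λ.0 (λ.1)) ((λ.λ.λ.λ.1 0) ((λ.0) ((λ.λ.1 0) (λ.λ.1))))
  step 2: (λ.λ.λ.λ.1 0) ((λ.0) ((λ.λ.1 0) (λ.λ.1))) (λ.(λ.λ.λ.λ.1 0) ((λ.0) ((λ.λ.1 0) (λ.λ.1))))
  step 3: (λ.λ.λ.1 0) (λ.(λ.λ.λ.λ.1 0) ((λ.0) ((λ.λ.1 0) (λ.λ.1))))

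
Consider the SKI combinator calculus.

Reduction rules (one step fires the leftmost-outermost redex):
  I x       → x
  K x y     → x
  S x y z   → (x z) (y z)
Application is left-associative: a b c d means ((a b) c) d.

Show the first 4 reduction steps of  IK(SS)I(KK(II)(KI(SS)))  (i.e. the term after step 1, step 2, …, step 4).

  start: IK(SS)I(KK(II)(KI(SS)))
  [1] K(SS)I(KK(II)(KI(SS)))
  [2] SS(KK(II)(KI(SS)))
  [3] SS(K(KI(SS)))
  [4] SS(KI)

Answer: after 4 steps: SS(KI)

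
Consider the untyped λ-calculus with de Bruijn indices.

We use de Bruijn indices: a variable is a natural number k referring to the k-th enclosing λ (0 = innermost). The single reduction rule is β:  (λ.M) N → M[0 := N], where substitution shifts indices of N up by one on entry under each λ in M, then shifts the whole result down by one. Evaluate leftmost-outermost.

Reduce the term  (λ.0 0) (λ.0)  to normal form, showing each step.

  start: (λ.0 0) (λ.0)
  [1] (λ.0) (λ.0)
  [2] λ.0

Answer: normal form = λ.0  (in 2 steps)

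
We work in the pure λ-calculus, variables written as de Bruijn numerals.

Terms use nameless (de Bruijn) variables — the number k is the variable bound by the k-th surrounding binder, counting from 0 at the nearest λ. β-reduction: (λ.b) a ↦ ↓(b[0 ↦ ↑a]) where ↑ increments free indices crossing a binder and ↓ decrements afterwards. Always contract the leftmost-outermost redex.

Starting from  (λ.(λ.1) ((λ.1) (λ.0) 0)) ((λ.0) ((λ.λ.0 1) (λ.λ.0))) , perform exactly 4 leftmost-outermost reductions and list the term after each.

Answer: after 4 steps: λ.0 (λ.λ.0)

Derivation:
  start: (λ.(λ.1) ((λ.1) (λ.0) 0)) ((λ.0) ((λ.λ.0 1) (λ.λ.0)))
  →1  (λ.(λ.0) ((λ.λ.0 1) (λ.λ.0))) ((λ.(λ.0) ((λ.λ.0 1) (λ.λ.0))) (λ.0) ((λ.0) ((λ.λ.0 1) (λ.λ.0))))
  →2  (λ.0) ((λ.λ.0 1) (λ.λ.0))
  →3  (λ.λ.0 1) (λ.λ.0)
  →4  λ.0 (λ.λ.0)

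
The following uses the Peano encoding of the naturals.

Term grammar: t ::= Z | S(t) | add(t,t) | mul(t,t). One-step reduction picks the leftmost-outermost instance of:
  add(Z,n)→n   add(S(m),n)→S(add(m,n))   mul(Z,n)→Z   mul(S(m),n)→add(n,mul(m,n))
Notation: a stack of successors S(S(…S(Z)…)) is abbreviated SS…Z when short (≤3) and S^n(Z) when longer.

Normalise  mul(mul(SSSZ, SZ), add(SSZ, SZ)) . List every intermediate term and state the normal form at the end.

Answer: normal form = S^9(Z)  (in 35 steps)

Derivation:
  start: mul(mul(SSSZ, SZ), add(SSZ, SZ))
  step 1: mul(add(SZ, mul(SSZ, SZ)), add(SSZ, SZ))
  step 2: mul(S(add(Z, mul(SSZ, SZ))), add(SSZ, SZ))
  step 3: add(add(SSZ, SZ), mul(add(Z, mul(SSZ, SZ)), add(SSZ, SZ)))
  step 4: add(S(add(SZ, SZ)), mul(add(Z, mul(SSZ, SZ)), add(SSZ, SZ)))
  step 5: S(add(add(SZ, SZ), mul(add(Z, mul(SSZ, SZ)), add(SSZ, SZ))))
  step 6: S(add(S(add(Z, SZ)), mul(add(Z, mul(SSZ, SZ)), add(SSZ, SZ))))
  step 7: S(S(add(add(Z, SZ), mul(add(Z, mul(SSZ, SZ)), add(SSZ, SZ)))))
  step 8: S(S(add(SZ, mul(add(Z, mul(SSZ, SZ)), add(SSZ, SZ)))))
  step 9: S(S(S(add(Z, mul(add(Z, mul(SSZ, SZ)), add(SSZ, SZ))))))
  step 10: S(S(S(mul(add(Z, mul(SSZ, SZ)), add(SSZ, SZ)))))
  step 11: S(S(S(mul(mul(SSZ, SZ), add(SSZ, SZ)))))
  step 12: S(S(S(mul(add(SZ, mul(SZ, SZ)), add(SSZ, SZ)))))
  step 13: S(S(S(mul(S(add(Z, mul(SZ, SZ))), add(SSZ, SZ)))))
  step 14: S(S(S(add(add(SSZ, SZ), mul(add(Z, mul(SZ, SZ)), add(SSZ, SZ))))))
  step 15: S(S(S(add(S(add(SZ, SZ)), mul(add(Z, mul(SZ, SZ)), add(SSZ, SZ))))))
  step 16: S(S(S(S(add(add(SZ, SZ), mul(add(Z, mul(SZ, SZ)), add(SSZ, SZ)))))))
  step 17: S(S(S(S(add(S(add(Z, SZ)), mul(add(Z, mul(SZ, SZ)), add(SSZ, SZ)))))))
  step 18: S(S(S(S(S(add(add(Z, SZ), mul(add(Z, mul(SZ, SZ)), add(SSZ, SZ))))))))
  step 19: S(S(S(S(S(add(SZ, mul(add(Z, mul(SZ, SZ)), add(SSZ, SZ))))))))
  step 20: S(S(S(S(S(S(add(Z, mul(add(Z, mul(SZ, SZ)), add(SSZ, SZ)))))))))
  step 21: S(S(S(S(S(S(mul(add(Z, mul(SZ, SZ)), add(SSZ, SZ))))))))
  step 22: S(S(S(S(S(S(mul(mul(SZ, SZ), add(SSZ, SZ))))))))
  step 23: S(S(S(S(S(S(mul(add(SZ, mul(Z, SZ)), add(SSZ, SZ))))))))
  step 24: S(S(S(S(S(S(mul(S(add(Z, mul(Z, SZ))), add(SSZ, SZ))))))))
  step 25: S(S(S(S(S(S(add(add(SSZ, SZ), mul(add(Z, mul(Z, SZ)), add(SSZ, SZ)))))))))
  step 26: S(S(S(S(S(S(add(S(add(SZ, SZ)), mul(add(Z, mul(Z, SZ)), add(SSZ, SZ)))))))))
  step 27: S(S(S(S(S(S(S(add(add(SZ, SZ), mul(add(Z, mul(Z, SZ)), add(SSZ, SZ))))))))))
  step 28: S(S(S(S(S(S(S(add(S(add(Z, SZ)), mul(add(Z, mul(Z, SZ)), add(SSZ, SZ))))))))))
  step 29: S(S(S(S(S(S(S(S(add(add(Z, SZ), mul(add(Z, mul(Z, SZ)), add(SSZ, SZ)))))))))))
  step 30: S(S(S(S(S(S(S(S(add(SZ, mul(add(Z, mul(Z, SZ)), add(SSZ, SZ)))))))))))
  step 31: S(S(S(S(S(S(S(S(S(add(Z, mul(add(Z, mul(Z, SZ)), add(SSZ, SZ))))))))))))
  step 32: S(S(S(S(S(S(S(S(S(mul(add(Z, mul(Z, SZ)), add(SSZ, SZ)))))))))))
  step 33: S(S(S(S(S(S(S(S(S(mul(mul(Z, SZ), add(SSZ, SZ)))))))))))
  step 34: S(S(S(S(S(S(S(S(S(mul(Z, add(SSZ, SZ)))))))))))
  step 35: S^9(Z)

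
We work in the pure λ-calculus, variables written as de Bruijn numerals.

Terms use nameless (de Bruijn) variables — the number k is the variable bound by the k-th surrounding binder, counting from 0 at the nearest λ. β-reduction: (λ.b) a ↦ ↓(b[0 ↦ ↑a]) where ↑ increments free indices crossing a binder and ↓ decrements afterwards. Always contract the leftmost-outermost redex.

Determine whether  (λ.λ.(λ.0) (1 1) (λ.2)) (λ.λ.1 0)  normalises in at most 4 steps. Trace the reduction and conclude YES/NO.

  start: (λ.λ.(λ.0) (1 1) (λ.2)) (λ.λ.1 0)
  step 1: λ.(λ.0) ((λ.λ.1 0) (λ.λ.1 0)) (λ.λ.λ.1 0)
  step 2: λ.(λ.λ.1 0) (λ.λ.1 0) (λ.λ.λ.1 0)
  step 3: λ.(λ.(λ.λ.1 0) 0) (λ.λ.λ.1 0)
  step 4: λ.(λ.λ.1 0) (λ.λ.λ.1 0)

Answer: NO — after 4 steps the term is λ.(λ.λ.1 0) (λ.λ.λ.1 0), not yet normal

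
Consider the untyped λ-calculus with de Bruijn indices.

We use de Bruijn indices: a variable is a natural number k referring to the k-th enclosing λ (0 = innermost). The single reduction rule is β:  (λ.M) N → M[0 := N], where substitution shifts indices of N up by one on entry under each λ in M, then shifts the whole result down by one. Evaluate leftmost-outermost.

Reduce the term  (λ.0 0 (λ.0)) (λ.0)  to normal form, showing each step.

Answer: normal form = λ.0  (in 3 steps)

Derivation:
  start: (λ.0 0 (λ.0)) (λ.0)
  [1] (λ.0) (λ.0) (λ.0)
  [2] (λ.0) (λ.0)
  [3] λ.0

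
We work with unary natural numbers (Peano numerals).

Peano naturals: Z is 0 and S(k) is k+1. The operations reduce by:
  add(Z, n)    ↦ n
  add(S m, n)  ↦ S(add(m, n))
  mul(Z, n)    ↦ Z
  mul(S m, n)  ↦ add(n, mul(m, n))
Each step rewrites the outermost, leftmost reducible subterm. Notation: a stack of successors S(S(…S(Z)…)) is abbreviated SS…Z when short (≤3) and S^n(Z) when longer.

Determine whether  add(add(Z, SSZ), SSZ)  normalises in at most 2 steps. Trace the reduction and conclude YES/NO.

Answer: NO — after 2 steps the term is S(add(SZ, SSZ)), not yet normal

Reduction:
  start: add(add(Z, SSZ), SSZ)
  step 1: add(SSZ, SSZ)
  step 2: S(add(SZ, SSZ))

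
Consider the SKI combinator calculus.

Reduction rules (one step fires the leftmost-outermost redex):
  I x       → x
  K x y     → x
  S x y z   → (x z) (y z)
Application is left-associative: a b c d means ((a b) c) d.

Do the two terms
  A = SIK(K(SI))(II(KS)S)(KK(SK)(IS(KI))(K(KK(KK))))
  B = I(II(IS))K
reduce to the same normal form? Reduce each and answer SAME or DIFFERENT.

Term A:
  start: SIK(K(SI))(II(KS)S)(KK(SK)(IS(KI))(K(KK(KK))))
  →1  I(K(SI))(K(K(SI)))(II(KS)S)(KK(SK)(IS(KI))(K(KK(KK))))
  →2  K(SI)(K(K(SI)))(II(KS)S)(KK(SK)(IS(KI))(K(KK(KK))))
  →3  SI(II(KS)S)(KK(SK)(IS(KI))(K(KK(KK))))
  →4  I(KK(SK)(IS(KI))(K(KK(KK))))(II(KS)S(KK(SK)(IS(KI))(K(KK(KK)))))
  →5  KK(SK)(IS(KI))(K(KK(KK)))(II(KS)S(KK(SK)(IS(KI))(K(KK(KK)))))
  →6  K(IS(KI))(K(KK(KK)))(II(KS)S(KK(SK)(IS(KI))(K(KK(KK)))))
  →7  IS(KI)(II(KS)S(KK(SK)(IS(KI))(K(KK(KK)))))
  →8  S(KI)(II(KS)S(KK(SK)(IS(KI))(K(KK(KK)))))
  →9  S(KI)(I(KS)S(KK(SK)(IS(KI))(K(KK(KK)))))
  →10  S(KI)(KSS(KK(SK)(IS(KI))(K(KK(KK)))))
  →11  S(KI)(S(KK(SK)(IS(KI))(K(KK(KK)))))
  →12  S(KI)(S(K(IS(KI))(K(KK(KK)))))
  →13  S(KI)(S(IS(KI)))
  →14  S(KI)(S(S(KI)))

Term B:
  start: I(II(IS))K
  →1  II(IS)K
  →2  I(IS)K
  →3  ISK
  →4  SK

Answer: DIFFERENT — A ⇓ S(KI)(S(S(KI))), B ⇓ SK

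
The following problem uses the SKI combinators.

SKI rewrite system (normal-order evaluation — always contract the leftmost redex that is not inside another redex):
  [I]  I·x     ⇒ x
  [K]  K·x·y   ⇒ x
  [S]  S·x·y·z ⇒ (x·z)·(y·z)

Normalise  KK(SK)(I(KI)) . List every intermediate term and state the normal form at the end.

Answer: normal form = K(KI)  (in 2 steps)

Derivation:
  start: KK(SK)(I(KI))
  →1  K(I(KI))
  →2  K(KI)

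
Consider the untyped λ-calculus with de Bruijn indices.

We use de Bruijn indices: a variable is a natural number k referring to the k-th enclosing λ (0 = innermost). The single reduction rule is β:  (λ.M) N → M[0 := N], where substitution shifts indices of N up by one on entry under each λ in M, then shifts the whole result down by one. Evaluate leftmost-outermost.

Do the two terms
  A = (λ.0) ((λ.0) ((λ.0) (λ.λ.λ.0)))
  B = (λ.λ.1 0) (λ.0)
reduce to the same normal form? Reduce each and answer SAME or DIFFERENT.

Term A:
  start: (λ.0) ((λ.0) ((λ.0) (λ.λ.λ.0)))
  [1] (λ.0) ((λ.0) (λ.λ.λ.0))
  [2] (λ.0) (λ.λ.λ.0)
  [3] λ.λ.λ.0

Term B:
  start: (λ.λ.1 0) (λ.0)
  [1] λ.(λ.0) 0
  [2] λ.0

Answer: DIFFERENT — A ⇓ λ.λ.λ.0, B ⇓ λ.0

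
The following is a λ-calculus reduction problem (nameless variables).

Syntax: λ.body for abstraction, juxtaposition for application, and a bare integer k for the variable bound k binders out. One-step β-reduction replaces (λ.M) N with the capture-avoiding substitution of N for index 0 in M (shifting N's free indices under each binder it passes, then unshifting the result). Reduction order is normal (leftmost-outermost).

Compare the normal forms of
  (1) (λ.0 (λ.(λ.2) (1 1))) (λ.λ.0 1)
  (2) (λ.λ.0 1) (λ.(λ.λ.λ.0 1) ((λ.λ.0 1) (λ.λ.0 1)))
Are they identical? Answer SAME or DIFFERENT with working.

Answer: SAME — A ⇓ λ.0 (λ.λ.λ.0 1), B ⇓ λ.0 (λ.λ.λ.0 1)

Reduction:
Term A:
  start: (λ.0 (λ.(λ.2) (1 1))) (λ.λ.0 1)
  step 1: (λ.λ.0 1) (λ.(λ.λ.λ.0 1) ((λ.λ.0 1) (λ.λ.0 1)))
  step 2: λ.0 (λ.(λ.λ.λ.0 1) ((λ.λ.0 1) (λ.λ.0 1)))
  step 3: λ.0 (λ.λ.λ.0 1)

Term B:
  start: (λ.λ.0 1) (λ.(λ.λ.λ.0 1) ((λ.λ.0 1) (λ.λ.0 1)))
  step 1: λ.0 (λ.(λ.λ.λ.0 1) ((λ.λ.0 1) (λ.λ.0 1)))
  step 2: λ.0 (λ.λ.λ.0 1)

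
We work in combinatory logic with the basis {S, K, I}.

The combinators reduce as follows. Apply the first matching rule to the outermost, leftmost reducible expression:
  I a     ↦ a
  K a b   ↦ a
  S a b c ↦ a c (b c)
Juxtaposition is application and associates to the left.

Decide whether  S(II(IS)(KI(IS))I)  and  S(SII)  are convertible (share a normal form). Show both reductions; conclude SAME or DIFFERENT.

Term A:
  start: S(II(IS)(KI(IS))I)
  [1] S(I(IS)(KI(IS))I)
  [2] S(IS(KI(IS))I)
  [3] S(S(KI(IS))I)
  [4] S(SII)

Term B:
  start: S(SII)

Answer: SAME — A ⇓ S(SII), B ⇓ S(SII)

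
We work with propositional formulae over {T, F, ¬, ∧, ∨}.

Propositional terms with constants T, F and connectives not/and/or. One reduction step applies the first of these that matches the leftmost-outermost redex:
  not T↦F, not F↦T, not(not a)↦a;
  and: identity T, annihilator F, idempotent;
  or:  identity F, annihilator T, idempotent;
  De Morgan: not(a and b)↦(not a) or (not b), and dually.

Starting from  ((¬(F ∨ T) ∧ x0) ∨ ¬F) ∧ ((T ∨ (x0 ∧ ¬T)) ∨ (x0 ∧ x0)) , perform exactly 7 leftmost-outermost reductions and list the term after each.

Answer: after 7 steps: T ∧ ((T ∨ (x0 ∧ ¬T)) ∨ (x0 ∧ x0))

Derivation:
  start: ((¬(F ∨ T) ∧ x0) ∨ ¬F) ∧ ((T ∨ (x0 ∧ ¬T)) ∨ (x0 ∧ x0))
  step 1: (((¬F ∧ ¬T) ∧ x0) ∨ ¬F) ∧ ((T ∨ (x0 ∧ ¬T)) ∨ (x0 ∧ x0))
  step 2: (((T ∧ ¬T) ∧ x0) ∨ ¬F) ∧ ((T ∨ (x0 ∧ ¬T)) ∨ (x0 ∧ x0))
  step 3: ((¬T ∧ x0) ∨ ¬F) ∧ ((T ∨ (x0 ∧ ¬T)) ∨ (x0 ∧ x0))
  step 4: ((F ∧ x0) ∨ ¬F) ∧ ((T ∨ (x0 ∧ ¬T)) ∨ (x0 ∧ x0))
  step 5: (F ∨ ¬F) ∧ ((T ∨ (x0 ∧ ¬T)) ∨ (x0 ∧ x0))
  step 6: ¬F ∧ ((T ∨ (x0 ∧ ¬T)) ∨ (x0 ∧ x0))
  step 7: T ∧ ((T ∨ (x0 ∧ ¬T)) ∨ (x0 ∧ x0))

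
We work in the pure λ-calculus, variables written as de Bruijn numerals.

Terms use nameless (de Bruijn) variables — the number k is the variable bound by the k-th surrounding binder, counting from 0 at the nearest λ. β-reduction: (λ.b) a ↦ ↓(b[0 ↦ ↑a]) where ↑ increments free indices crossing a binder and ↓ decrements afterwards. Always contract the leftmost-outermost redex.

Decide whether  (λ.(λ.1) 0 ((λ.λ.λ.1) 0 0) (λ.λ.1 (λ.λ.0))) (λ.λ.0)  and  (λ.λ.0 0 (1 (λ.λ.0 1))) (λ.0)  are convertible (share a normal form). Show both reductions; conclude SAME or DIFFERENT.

Term A:
  start: (λ.(λ.1) 0 ((λ.λ.λ.1) 0 0) (λ.λ.1 (λ.λ.0))) (λ.λ.0)
  [1] (λ.λ.λ.0) (λ.λ.0) ((λ.λ.λ.1) (λ.λ.0) (λ.λ.0)) (λ.λ.1 (λ.λ.0))
  [2] (λ.λ.0) ((λ.λ.λ.1) (λ.λ.0) (λ.λ.0)) (λ.λ.1 (λ.λ.0))
  [3] (λ.0) (λ.λ.1 (λ.λ.0))
  [4] λ.λ.1 (λ.λ.0)

Term B:
  start: (λ.λ.0 0 (1 (λ.λ.0 1))) (λ.0)
  [1] λ.0 0 ((λ.0) (λ.λ.0 1))
  [2] λ.0 0 (λ.λ.0 1)

Answer: DIFFERENT — A ⇓ λ.λ.1 (λ.λ.0), B ⇓ λ.0 0 (λ.λ.0 1)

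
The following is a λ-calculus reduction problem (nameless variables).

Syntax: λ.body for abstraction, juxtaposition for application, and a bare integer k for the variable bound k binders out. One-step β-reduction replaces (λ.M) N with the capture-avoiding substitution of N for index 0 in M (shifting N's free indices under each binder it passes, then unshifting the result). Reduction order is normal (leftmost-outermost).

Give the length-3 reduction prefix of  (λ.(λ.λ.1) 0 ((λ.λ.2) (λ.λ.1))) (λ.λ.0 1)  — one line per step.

  start: (λ.(λ.λ.1) 0 ((λ.λ.2) (λ.λ.1))) (λ.λ.0 1)
  →1  (λ.λ.1) (λ.λ.0 1) ((λ.λ.λ.λ.0 1) (λ.λ.1))
  →2  (λ.λ.λ.0 1) ((λ.λ.λ.λ.0 1) (λ.λ.1))
  →3  λ.λ.0 1

Answer: after 3 steps: λ.λ.0 1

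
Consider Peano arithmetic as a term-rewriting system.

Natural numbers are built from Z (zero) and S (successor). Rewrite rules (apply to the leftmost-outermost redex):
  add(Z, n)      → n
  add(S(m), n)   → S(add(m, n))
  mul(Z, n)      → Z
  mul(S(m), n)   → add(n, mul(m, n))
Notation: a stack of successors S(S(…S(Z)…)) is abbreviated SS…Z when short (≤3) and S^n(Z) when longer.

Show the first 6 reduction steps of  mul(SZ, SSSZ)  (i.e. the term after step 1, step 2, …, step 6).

  start: mul(SZ, SSSZ)
  [1] add(SSSZ, mul(Z, SSSZ))
  [2] S(add(SSZ, mul(Z, SSSZ)))
  [3] S(S(add(SZ, mul(Z, SSSZ))))
  [4] S(S(S(add(Z, mul(Z, SSSZ)))))
  [5] S(S(S(mul(Z, SSSZ))))
  [6] SSSZ

Answer: after 6 steps: SSSZ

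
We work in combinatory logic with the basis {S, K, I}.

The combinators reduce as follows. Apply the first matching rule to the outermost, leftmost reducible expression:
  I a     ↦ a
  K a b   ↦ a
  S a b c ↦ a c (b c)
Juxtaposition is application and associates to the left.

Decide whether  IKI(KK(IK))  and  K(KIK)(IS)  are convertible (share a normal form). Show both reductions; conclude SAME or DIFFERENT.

Term A:
  start: IKI(KK(IK))
  [1] KI(KK(IK))
  [2] I

Term B:
  start: K(KIK)(IS)
  [1] KIK
  [2] I

Answer: SAME — A ⇓ I, B ⇓ I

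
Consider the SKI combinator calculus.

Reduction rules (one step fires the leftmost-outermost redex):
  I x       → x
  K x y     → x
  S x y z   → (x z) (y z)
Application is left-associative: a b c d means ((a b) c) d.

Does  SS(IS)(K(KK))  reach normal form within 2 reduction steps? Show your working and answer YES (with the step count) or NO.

  start: SS(IS)(K(KK))
  [1] S(K(KK))(IS(K(KK)))
  [2] S(K(KK))(S(K(KK)))

Answer: YES — reaches normal form S(K(KK))(S(K(KK))) in 2 ≤ 2 steps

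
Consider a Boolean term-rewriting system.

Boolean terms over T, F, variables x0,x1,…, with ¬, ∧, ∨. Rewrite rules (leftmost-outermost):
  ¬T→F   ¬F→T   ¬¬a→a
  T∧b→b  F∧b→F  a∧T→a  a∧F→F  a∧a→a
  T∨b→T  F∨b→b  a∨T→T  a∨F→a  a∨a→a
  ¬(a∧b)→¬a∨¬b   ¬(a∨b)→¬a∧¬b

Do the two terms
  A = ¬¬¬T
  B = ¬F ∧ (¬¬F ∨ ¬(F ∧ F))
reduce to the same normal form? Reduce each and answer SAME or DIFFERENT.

Term A:
  start: ¬¬¬T
  →1  ¬T
  →2  F

Term B:
  start: ¬F ∧ (¬¬F ∨ ¬(F ∧ F))
  →1  T ∧ (¬¬F ∨ ¬(F ∧ F))
  →2  ¬¬F ∨ ¬(F ∧ F)
  →3  F ∨ ¬(F ∧ F)
  →4  ¬(F ∧ F)
  →5  ¬F ∨ ¬F
  →6  ¬F
  →7  T

Answer: DIFFERENT — A ⇓ F, B ⇓ T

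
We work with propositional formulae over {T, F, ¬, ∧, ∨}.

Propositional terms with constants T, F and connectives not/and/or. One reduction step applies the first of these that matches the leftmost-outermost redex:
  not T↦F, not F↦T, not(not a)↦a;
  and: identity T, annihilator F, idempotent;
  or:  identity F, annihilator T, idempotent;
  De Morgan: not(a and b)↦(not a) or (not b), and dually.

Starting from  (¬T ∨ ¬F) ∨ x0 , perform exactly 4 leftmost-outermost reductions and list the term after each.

Answer: after 4 steps: T

Working:
  start: (¬T ∨ ¬F) ∨ x0
  step 1: (F ∨ ¬F) ∨ x0
  step 2: ¬F ∨ x0
  step 3: T ∨ x0
  step 4: T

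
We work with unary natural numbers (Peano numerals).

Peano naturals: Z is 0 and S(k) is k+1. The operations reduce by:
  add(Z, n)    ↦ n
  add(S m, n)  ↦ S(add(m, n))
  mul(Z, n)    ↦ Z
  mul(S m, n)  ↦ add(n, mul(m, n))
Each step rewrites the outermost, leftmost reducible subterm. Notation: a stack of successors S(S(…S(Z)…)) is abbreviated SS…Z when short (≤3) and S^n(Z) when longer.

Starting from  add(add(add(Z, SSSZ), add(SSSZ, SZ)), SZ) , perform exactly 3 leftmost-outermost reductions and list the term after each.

  start: add(add(add(Z, SSSZ), add(SSSZ, SZ)), SZ)
  step 1: add(add(SSSZ, add(SSSZ, SZ)), SZ)
  step 2: add(S(add(SSZ, add(SSSZ, SZ))), SZ)
  step 3: S(add(add(SSZ, add(SSSZ, SZ)), SZ))

Answer: after 3 steps: S(add(add(SSZ, add(SSSZ, SZ)), SZ))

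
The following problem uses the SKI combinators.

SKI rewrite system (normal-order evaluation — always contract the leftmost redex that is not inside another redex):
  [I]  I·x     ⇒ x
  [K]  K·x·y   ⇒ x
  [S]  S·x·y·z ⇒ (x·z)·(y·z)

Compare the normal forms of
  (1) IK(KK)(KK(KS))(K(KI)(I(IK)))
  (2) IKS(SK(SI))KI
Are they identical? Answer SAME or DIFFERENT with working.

Term A:
  start: IK(KK)(KK(KS))(K(KI)(I(IK)))
  [1] K(KK)(KK(KS))(K(KI)(I(IK)))
  [2] KK(K(KI)(I(IK)))
  [3] K

Term B:
  start: IKS(SK(SI))KI
  [1] KS(SK(SI))KI
  [2] SKI

Answer: DIFFERENT — A ⇓ K, B ⇓ SKI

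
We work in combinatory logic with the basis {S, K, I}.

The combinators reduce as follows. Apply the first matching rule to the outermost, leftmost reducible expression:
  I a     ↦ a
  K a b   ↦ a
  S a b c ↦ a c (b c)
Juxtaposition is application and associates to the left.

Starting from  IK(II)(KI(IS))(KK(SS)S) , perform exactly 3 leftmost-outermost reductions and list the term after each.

Answer: after 3 steps: I(KK(SS)S)

Working:
  start: IK(II)(KI(IS))(KK(SS)S)
  →1  K(II)(KI(IS))(KK(SS)S)
  →2  II(KK(SS)S)
  →3  I(KK(SS)S)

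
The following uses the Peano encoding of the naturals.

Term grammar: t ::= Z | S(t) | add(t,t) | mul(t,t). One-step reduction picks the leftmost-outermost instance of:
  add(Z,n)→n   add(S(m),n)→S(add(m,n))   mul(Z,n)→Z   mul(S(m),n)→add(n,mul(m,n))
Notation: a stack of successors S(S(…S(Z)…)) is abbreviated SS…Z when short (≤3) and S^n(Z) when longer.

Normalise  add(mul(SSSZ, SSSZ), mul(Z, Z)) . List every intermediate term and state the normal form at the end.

Answer: normal form = S^9(Z)  (in 27 steps)

Working:
  start: add(mul(SSSZ, SSSZ), mul(Z, Z))
  step 1: add(add(SSSZ, mul(SSZ, SSSZ)), mul(Z, Z))
  step 2: add(S(add(SSZ, mul(SSZ, SSSZ))), mul(Z, Z))
  step 3: S(add(add(SSZ, mul(SSZ, SSSZ)), mul(Z, Z)))
  step 4: S(add(S(add(SZ, mul(SSZ, SSSZ))), mul(Z, Z)))
  step 5: S(S(add(add(SZ, mul(SSZ, SSSZ)), mul(Z, Z))))
  step 6: S(S(add(S(add(Z, mul(SSZ, SSSZ))), mul(Z, Z))))
  step 7: S(S(S(add(add(Z, mul(SSZ, SSSZ)), mul(Z, Z)))))
  step 8: S(S(S(add(mul(SSZ, SSSZ), mul(Z, Z)))))
  step 9: S(S(S(add(add(SSSZ, mul(SZ, SSSZ)), mul(Z, Z)))))
  step 10: S(S(S(add(S(add(SSZ, mul(SZ, SSSZ))), mul(Z, Z)))))
  step 11: S(S(S(S(add(add(SSZ, mul(SZ, SSSZ)), mul(Z, Z))))))
  step 12: S(S(S(S(add(S(add(SZ, mul(SZ, SSSZ))), mul(Z, Z))))))
  step 13: S(S(S(S(S(add(add(SZ, mul(SZ, SSSZ)), mul(Z, Z)))))))
  step 14: S(S(S(S(S(add(S(add(Z, mul(SZ, SSSZ))), mul(Z, Z)))))))
  step 15: S(S(S(S(S(S(add(add(Z, mul(SZ, SSSZ)), mul(Z, Z))))))))
  step 16: S(S(S(S(S(S(add(mul(SZ, SSSZ), mul(Z, Z))))))))
  step 17: S(S(S(S(S(S(add(add(SSSZ, mul(Z, SSSZ)), mul(Z, Z))))))))
  step 18: S(S(S(S(S(S(add(S(add(SSZ, mul(Z, SSSZ))), mul(Z, Z))))))))
  step 19: S(S(S(S(S(S(S(add(add(SSZ, mul(Z, SSSZ)), mul(Z, Z)))))))))
  step 20: S(S(S(S(S(S(S(add(S(add(SZ, mul(Z, SSSZ))), mul(Z, Z)))))))))
  step 21: S(S(S(S(S(S(S(S(add(add(SZ, mul(Z, SSSZ)), mul(Z, Z))))))))))
  step 22: S(S(S(S(S(S(S(S(add(S(add(Z, mul(Z, SSSZ))), mul(Z, Z))))))))))
  step 23: S(S(S(S(S(S(S(S(S(add(add(Z, mul(Z, SSSZ)), mul(Z, Z)))))))))))
  step 24: S(S(S(S(S(S(S(S(S(add(mul(Z, SSSZ), mul(Z, Z)))))))))))
  step 25: S(S(S(S(S(S(S(S(S(add(Z, mul(Z, Z)))))))))))
  step 26: S(S(S(S(S(S(S(S(S(mul(Z, Z))))))))))
  step 27: S^9(Z)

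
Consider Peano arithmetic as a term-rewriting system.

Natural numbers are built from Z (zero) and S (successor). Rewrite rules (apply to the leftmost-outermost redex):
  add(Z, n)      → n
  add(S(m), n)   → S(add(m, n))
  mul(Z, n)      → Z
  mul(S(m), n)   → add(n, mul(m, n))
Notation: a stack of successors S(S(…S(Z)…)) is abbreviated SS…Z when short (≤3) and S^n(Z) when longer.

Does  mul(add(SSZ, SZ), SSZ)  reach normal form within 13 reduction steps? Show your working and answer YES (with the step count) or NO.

Answer: NO — after 13 steps the term is S(S(S(S(S(add(SZ, mul(Z, SSZ))))))), not yet normal

Reduction:
  start: mul(add(SSZ, SZ), SSZ)
  [1] mul(S(add(SZ, SZ)), SSZ)
  [2] add(SSZ, mul(add(SZ, SZ), SSZ))
  [3] S(add(SZ, mul(add(SZ, SZ), SSZ)))
  [4] S(S(add(Z, mul(add(SZ, SZ), SSZ))))
  [5] S(S(mul(add(SZ, SZ), SSZ)))
  [6] S(S(mul(S(add(Z, SZ)), SSZ)))
  [7] S(S(add(SSZ, mul(add(Z, SZ), SSZ))))
  [8] S(S(S(add(SZ, mul(add(Z, SZ), SSZ)))))
  [9] S(S(S(S(add(Z, mul(add(Z, SZ), SSZ))))))
  [10] S(S(S(S(mul(add(Z, SZ), SSZ)))))
  [11] S(S(S(S(mul(SZ, SSZ)))))
  [12] S(S(S(S(add(SSZ, mul(Z, SSZ))))))
  [13] S(S(S(S(S(add(SZ, mul(Z, SSZ)))))))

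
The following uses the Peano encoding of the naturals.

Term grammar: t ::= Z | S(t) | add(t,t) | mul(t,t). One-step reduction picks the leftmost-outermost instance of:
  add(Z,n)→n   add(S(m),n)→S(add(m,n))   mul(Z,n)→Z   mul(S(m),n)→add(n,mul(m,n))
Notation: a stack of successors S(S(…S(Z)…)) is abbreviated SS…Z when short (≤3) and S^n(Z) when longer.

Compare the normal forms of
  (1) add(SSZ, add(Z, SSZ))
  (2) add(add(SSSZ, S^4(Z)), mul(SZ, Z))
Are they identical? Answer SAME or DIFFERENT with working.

Answer: DIFFERENT — A ⇓ S^4(Z), B ⇓ S^7(Z)

Reduction:
Term A:
  start: add(SSZ, add(Z, SSZ))
  step 1: S(add(SZ, add(Z, SSZ)))
  step 2: S(S(add(Z, add(Z, SSZ))))
  step 3: S(S(add(Z, SSZ)))
  step 4: S^4(Z)

Term B:
  start: add(add(SSSZ, S^4(Z)), mul(SZ, Z))
  step 1: add(S(add(SSZ, S^4(Z))), mul(SZ, Z))
  step 2: S(add(add(SSZ, S^4(Z)), mul(SZ, Z)))
  step 3: S(add(S(add(SZ, S^4(Z))), mul(SZ, Z)))
  step 4: S(S(add(add(SZ, S^4(Z)), mul(SZ, Z))))
  step 5: S(S(add(S(add(Z, S^4(Z))), mul(SZ, Z))))
  step 6: S(S(S(add(add(Z, S^4(Z)), mul(SZ, Z)))))
  step 7: S(S(S(add(S^4(Z), mul(SZ, Z)))))
  step 8: S(S(S(S(add(SSSZ, mul(SZ, Z))))))
  step 9: S(S(S(S(S(add(SSZ, mul(SZ, Z)))))))
  step 10: S(S(S(S(S(S(add(SZ, mul(SZ, Z))))))))
  step 11: S(S(S(S(S(S(S(add(Z, mul(SZ, Z)))))))))
  step 12: S(S(S(S(S(S(S(mul(SZ, Z))))))))
  step 13: S(S(S(S(S(S(S(add(Z, mul(Z, Z)))))))))
  step 14: S(S(S(S(S(S(S(mul(Z, Z))))))))
  step 15: S^7(Z)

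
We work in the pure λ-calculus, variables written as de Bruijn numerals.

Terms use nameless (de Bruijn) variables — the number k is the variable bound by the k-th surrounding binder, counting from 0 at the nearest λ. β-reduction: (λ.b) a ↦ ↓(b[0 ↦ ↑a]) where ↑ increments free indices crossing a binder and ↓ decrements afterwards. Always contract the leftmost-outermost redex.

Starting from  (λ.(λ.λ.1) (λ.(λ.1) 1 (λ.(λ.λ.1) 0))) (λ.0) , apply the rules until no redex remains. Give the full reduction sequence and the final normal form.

Answer: normal form = λ.λ.0 (λ.λ.1)  (in 4 steps)

Reduction:
  start: (λ.(λ.λ.1) (λ.(λ.1) 1 (λ.(λ.λ.1) 0))) (λ.0)
  step 1: (λ.λ.1) (λ.(λ.1) (λ.0) (λ.(λ.λ.1) 0))
  step 2: λ.λ.(λ.1) (λ.0) (λ.(λ.λ.1) 0)
  step 3: λ.λ.0 (λ.(λ.λ.1) 0)
  step 4: λ.λ.0 (λ.λ.1)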